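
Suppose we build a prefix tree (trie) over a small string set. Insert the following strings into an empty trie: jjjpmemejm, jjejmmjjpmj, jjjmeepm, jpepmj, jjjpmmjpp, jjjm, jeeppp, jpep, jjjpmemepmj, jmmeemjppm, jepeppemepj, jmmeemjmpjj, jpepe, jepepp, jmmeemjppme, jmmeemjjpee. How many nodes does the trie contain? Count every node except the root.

Insert word by word; a character creates a node only if that edge doesn't already exist:
  "jjjpmemejm" → 10 new (j, j, j, p, m, e, m, e, j, m)
  "jjejmmjjpmj" → prefix "jj" already present; 9 new (e, j, m, m, j, j, p, m, j)
  "jjjmeepm" → prefix "jjj" already present; 5 new (m, e, e, p, m)
  "jpepmj" → prefix "j" already present; 5 new (p, e, p, m, j)
  "jjjpmmjpp" → prefix "jjjpm" already present; 4 new (m, j, p, p)
  "jjjm" → prefix "jjjm" already present; 0 new (none)
  "jeeppp" → prefix "j" already present; 5 new (e, e, p, p, p)
  "jpep" → prefix "jpep" already present; 0 new (none)
  "jjjpmemepmj" → prefix "jjjpmeme" already present; 3 new (p, m, j)
  "jmmeemjppm" → prefix "j" already present; 9 new (m, m, e, e, m, j, p, p, m)
  "jepeppemepj" → prefix "je" already present; 9 new (p, e, p, p, e, m, e, p, j)
  "jmmeemjmpjj" → prefix "jmmeemj" already present; 4 new (m, p, j, j)
  "jpepe" → prefix "jpep" already present; 1 new (e)
  "jepepp" → prefix "jepepp" already present; 0 new (none)
  "jmmeemjppme" → prefix "jmmeemjppm" already present; 1 new (e)
  "jmmeemjjpee" → prefix "jmmeemj" already present; 4 new (j, p, e, e)
Total nodes = 10 + 9 + 5 + 5 + 4 + 0 + 5 + 0 + 3 + 9 + 9 + 4 + 1 + 0 + 1 + 4 = 69

69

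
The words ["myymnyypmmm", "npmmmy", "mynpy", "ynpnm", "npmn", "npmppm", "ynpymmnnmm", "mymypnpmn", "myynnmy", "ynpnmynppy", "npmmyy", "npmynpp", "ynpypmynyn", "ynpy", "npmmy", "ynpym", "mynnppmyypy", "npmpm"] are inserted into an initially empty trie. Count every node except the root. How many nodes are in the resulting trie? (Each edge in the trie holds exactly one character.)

73

Count nodes per top-level branch (shared prefixes stored once):
  'm'-branch (mymypnpmn, mynnppmyypy, mynpy, myymnyypmmm, myynnmy): 33 nodes
  'n'-branch (npmmmy, npmmy, npmmyy, npmn, npmpm, npmppm, npmynpp): 17 nodes
  'y'-branch (ynpnm, ynpnmynppy, ynpy, ynpym, ynpymmnnmm, ynpypmynyn): 23 nodes
Sum: 73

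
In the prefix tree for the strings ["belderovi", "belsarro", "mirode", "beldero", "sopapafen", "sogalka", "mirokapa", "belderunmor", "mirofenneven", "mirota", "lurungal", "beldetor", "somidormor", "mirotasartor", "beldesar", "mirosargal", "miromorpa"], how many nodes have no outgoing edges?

15

A leaf is a node with no children — equivalently, the end of a word that is not a proper prefix of any other stored word.
Those words: "belderovi", "belderunmor", "beldesar", "beldetor", "belsarro", "lurungal", "mirode", "mirofenneven", "mirokapa", "miromorpa", "mirosargal", "mirotasartor", "sogalka", "somidormor", "sopapafen"
Leaf count: 15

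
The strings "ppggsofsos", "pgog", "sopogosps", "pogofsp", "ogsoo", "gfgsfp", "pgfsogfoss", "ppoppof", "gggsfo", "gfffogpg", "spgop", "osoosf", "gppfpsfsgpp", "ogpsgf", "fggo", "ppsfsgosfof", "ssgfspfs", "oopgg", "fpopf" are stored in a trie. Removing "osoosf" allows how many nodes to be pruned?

After clearing the end-marker at "osoosf", prune upward until reaching a node still needed by another word.
The suffix "soosf" (5 nodes) is used only by "osoosf"; the node for "o" still has the child "g", so pruning stops there.
Nodes removed: 5

5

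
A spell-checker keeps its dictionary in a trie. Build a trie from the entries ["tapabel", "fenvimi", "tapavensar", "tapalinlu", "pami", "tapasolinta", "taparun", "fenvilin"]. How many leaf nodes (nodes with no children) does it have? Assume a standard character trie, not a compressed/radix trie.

Leaves are exactly the stored words that no other stored word extends.
Those words: "fenvilin", "fenvimi", "pami", "tapabel", "tapalinlu", "taparun", "tapasolinta", "tapavensar"
Leaf count: 8

8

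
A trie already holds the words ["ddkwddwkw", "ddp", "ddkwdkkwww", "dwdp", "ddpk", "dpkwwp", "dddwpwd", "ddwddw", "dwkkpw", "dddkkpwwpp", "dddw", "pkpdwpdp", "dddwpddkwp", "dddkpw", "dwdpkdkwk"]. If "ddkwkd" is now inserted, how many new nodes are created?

2

The longest prefix of "ddkwkd" already in the trie is "ddkw" (length 4).
So 6 − 4 = 2 new nodes.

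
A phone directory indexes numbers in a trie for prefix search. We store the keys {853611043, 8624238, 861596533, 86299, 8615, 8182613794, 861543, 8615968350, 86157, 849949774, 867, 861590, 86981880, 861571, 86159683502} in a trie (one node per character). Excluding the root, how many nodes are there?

58

Insert word by word; a character creates a node only if that edge doesn't already exist:
  "853611043" → 9 new (8, 5, 3, 6, 1, 1, 0, 4, 3)
  "8624238" → prefix "8" already present; 6 new (6, 2, 4, 2, 3, 8)
  "861596533" → prefix "86" already present; 7 new (1, 5, 9, 6, 5, 3, 3)
  "86299" → prefix "862" already present; 2 new (9, 9)
  "8615" → prefix "8615" already present; 0 new (none)
  "8182613794" → prefix "8" already present; 9 new (1, 8, 2, 6, 1, 3, 7, 9, 4)
  "861543" → prefix "8615" already present; 2 new (4, 3)
  "8615968350" → prefix "861596" already present; 4 new (8, 3, 5, 0)
  "86157" → prefix "8615" already present; 1 new (7)
  "849949774" → prefix "8" already present; 8 new (4, 9, 9, 4, 9, 7, 7, 4)
  "867" → prefix "86" already present; 1 new (7)
  "861590" → prefix "86159" already present; 1 new (0)
  "86981880" → prefix "86" already present; 6 new (9, 8, 1, 8, 8, 0)
  "861571" → prefix "86157" already present; 1 new (1)
  "86159683502" → prefix "8615968350" already present; 1 new (2)
Total nodes = 9 + 6 + 7 + 2 + 0 + 9 + 2 + 4 + 1 + 8 + 1 + 1 + 6 + 1 + 1 = 58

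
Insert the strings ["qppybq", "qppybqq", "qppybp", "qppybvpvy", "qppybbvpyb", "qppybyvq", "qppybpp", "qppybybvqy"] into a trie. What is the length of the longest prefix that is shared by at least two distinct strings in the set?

6

Equivalently: take the maximum, over all pairs, of their longest common prefix length.
"qppybp" and "qppybpp" agree on "qppybp" (6 characters) before diverging; nothing deeper is shared.
Longest shared-prefix length: 6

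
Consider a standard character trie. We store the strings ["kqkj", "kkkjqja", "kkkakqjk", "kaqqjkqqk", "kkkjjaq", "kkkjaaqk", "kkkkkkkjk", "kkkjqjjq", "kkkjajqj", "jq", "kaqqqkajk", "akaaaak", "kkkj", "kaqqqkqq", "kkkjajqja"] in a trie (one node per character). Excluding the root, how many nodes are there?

Insert word by word; a character creates a node only if that edge doesn't already exist:
  "kqkj" → 4 new (k, q, k, j)
  "kkkjqja" → prefix "k" already present; 6 new (k, k, j, q, j, a)
  "kkkakqjk" → prefix "kkk" already present; 5 new (a, k, q, j, k)
  "kaqqjkqqk" → prefix "k" already present; 8 new (a, q, q, j, k, q, q, k)
  "kkkjjaq" → prefix "kkkj" already present; 3 new (j, a, q)
  "kkkjaaqk" → prefix "kkkj" already present; 4 new (a, a, q, k)
  "kkkkkkkjk" → prefix "kkk" already present; 6 new (k, k, k, k, j, k)
  "kkkjqjjq" → prefix "kkkjqj" already present; 2 new (j, q)
  "kkkjajqj" → prefix "kkkja" already present; 3 new (j, q, j)
  "jq" → 2 new (j, q)
  "kaqqqkajk" → prefix "kaqq" already present; 5 new (q, k, a, j, k)
  "akaaaak" → 7 new (a, k, a, a, a, a, k)
  "kkkj" → prefix "kkkj" already present; 0 new (none)
  "kaqqqkqq" → prefix "kaqqqk" already present; 2 new (q, q)
  "kkkjajqja" → prefix "kkkjajqj" already present; 1 new (a)
Total nodes = 4 + 6 + 5 + 8 + 3 + 4 + 6 + 2 + 3 + 2 + 5 + 7 + 0 + 2 + 1 = 58

58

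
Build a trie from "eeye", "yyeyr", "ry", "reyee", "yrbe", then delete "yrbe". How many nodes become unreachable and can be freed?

After clearing the end-marker at "yrbe", prune upward until reaching a node still needed by another word.
The suffix "rbe" (3 nodes) is used only by "yrbe"; the node for "y" still has the child "y", so pruning stops there.
Nodes removed: 3

3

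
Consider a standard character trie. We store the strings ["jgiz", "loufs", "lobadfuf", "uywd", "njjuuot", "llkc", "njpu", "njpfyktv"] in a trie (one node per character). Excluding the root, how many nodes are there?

36

Count nodes per top-level branch (shared prefixes stored once):
  'j'-branch (jgiz): 4 nodes
  'l'-branch (llkc, lobadfuf, loufs): 14 nodes
  'n'-branch (njjuuot, njpfyktv, njpu): 14 nodes
  'u'-branch (uywd): 4 nodes
Sum: 36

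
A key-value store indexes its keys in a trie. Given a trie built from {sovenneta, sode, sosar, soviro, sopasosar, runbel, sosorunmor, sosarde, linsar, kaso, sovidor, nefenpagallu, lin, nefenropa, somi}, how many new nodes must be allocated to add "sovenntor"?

3

"sovenn" is already a path in the trie; the remaining "tor" must be added.
So 9 − 6 = 3 new nodes.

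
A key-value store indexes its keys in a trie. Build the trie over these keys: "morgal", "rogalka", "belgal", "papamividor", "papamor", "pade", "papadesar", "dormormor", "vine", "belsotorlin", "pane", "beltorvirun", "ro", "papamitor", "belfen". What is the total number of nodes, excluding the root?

76

For each word, the new-node count is its length minus the longest prefix already in the trie:
  "morgal" → 6 new (m, o, r, g, a, l)
  "rogalka" → 7 new (r, o, g, a, l, k, a)
  "belgal" → 6 new (b, e, l, g, a, l)
  "papamividor" → 11 new (p, a, p, a, m, i, v, i, d, o, r)
  "papamor" → prefix "papam" already present; 2 new (o, r)
  "pade" → prefix "pa" already present; 2 new (d, e)
  "papadesar" → prefix "papa" already present; 5 new (d, e, s, a, r)
  "dormormor" → 9 new (d, o, r, m, o, r, m, o, r)
  "vine" → 4 new (v, i, n, e)
  "belsotorlin" → prefix "bel" already present; 8 new (s, o, t, o, r, l, i, n)
  "pane" → prefix "pa" already present; 2 new (n, e)
  "beltorvirun" → prefix "bel" already present; 8 new (t, o, r, v, i, r, u, n)
  "ro" → prefix "ro" already present; 0 new (none)
  "papamitor" → prefix "papami" already present; 3 new (t, o, r)
  "belfen" → prefix "bel" already present; 3 new (f, e, n)
Total nodes = 6 + 7 + 6 + 11 + 2 + 2 + 5 + 9 + 4 + 8 + 2 + 8 + 0 + 3 + 3 = 76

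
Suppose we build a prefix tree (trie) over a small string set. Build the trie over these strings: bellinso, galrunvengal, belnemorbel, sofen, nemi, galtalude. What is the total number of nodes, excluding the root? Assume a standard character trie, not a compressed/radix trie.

For each word, the new-node count is its length minus the longest prefix already in the trie:
  "bellinso" → 8 new (b, e, l, l, i, n, s, o)
  "galrunvengal" → 12 new (g, a, l, r, u, n, v, e, n, g, a, l)
  "belnemorbel" → prefix "bel" already present; 8 new (n, e, m, o, r, b, e, l)
  "sofen" → 5 new (s, o, f, e, n)
  "nemi" → 4 new (n, e, m, i)
  "galtalude" → prefix "gal" already present; 6 new (t, a, l, u, d, e)
Total nodes = 8 + 12 + 8 + 5 + 4 + 6 = 43

43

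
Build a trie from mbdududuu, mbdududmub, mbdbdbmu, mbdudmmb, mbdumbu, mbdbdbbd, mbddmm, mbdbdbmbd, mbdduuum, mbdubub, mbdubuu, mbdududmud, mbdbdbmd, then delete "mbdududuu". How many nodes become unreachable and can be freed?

2

Walk "mbdududuu" from the leaf back toward the root, removing each node that no remaining word uses.
The suffix "uu" (2 nodes) is used only by "mbdududuu"; the node for "mbdudud" still has the child "m", so pruning stops there.
Nodes removed: 2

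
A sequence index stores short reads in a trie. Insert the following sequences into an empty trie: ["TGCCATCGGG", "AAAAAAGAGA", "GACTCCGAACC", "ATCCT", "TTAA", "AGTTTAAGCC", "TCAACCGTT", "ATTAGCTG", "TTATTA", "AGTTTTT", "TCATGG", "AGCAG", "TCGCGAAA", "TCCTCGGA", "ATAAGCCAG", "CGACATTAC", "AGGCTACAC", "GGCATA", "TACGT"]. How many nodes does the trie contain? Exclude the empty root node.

Insert word by word; a character creates a node only if that edge doesn't already exist:
  "TGCCATCGGG" → 10 new (T, G, C, C, A, T, C, G, G, G)
  "AAAAAAGAGA" → 10 new (A, A, A, A, A, A, G, A, G, A)
  "GACTCCGAACC" → 11 new (G, A, C, T, C, C, G, A, A, C, C)
  "ATCCT" → prefix "A" already present; 4 new (T, C, C, T)
  "TTAA" → prefix "T" already present; 3 new (T, A, A)
  "AGTTTAAGCC" → prefix "A" already present; 9 new (G, T, T, T, A, A, G, C, C)
  "TCAACCGTT" → prefix "T" already present; 8 new (C, A, A, C, C, G, T, T)
  "ATTAGCTG" → prefix "AT" already present; 6 new (T, A, G, C, T, G)
  "TTATTA" → prefix "TTA" already present; 3 new (T, T, A)
  "AGTTTTT" → prefix "AGTTT" already present; 2 new (T, T)
  "TCATGG" → prefix "TCA" already present; 3 new (T, G, G)
  "AGCAG" → prefix "AG" already present; 3 new (C, A, G)
  "TCGCGAAA" → prefix "TC" already present; 6 new (G, C, G, A, A, A)
  "TCCTCGGA" → prefix "TC" already present; 6 new (C, T, C, G, G, A)
  "ATAAGCCAG" → prefix "AT" already present; 7 new (A, A, G, C, C, A, G)
  "CGACATTAC" → 9 new (C, G, A, C, A, T, T, A, C)
  "AGGCTACAC" → prefix "AG" already present; 7 new (G, C, T, A, C, A, C)
  "GGCATA" → prefix "G" already present; 5 new (G, C, A, T, A)
  "TACGT" → prefix "T" already present; 4 new (A, C, G, T)
Total nodes = 10 + 10 + 11 + 4 + 3 + 9 + 8 + 6 + 3 + 2 + 3 + 3 + 6 + 6 + 7 + 9 + 7 + 5 + 4 = 116

116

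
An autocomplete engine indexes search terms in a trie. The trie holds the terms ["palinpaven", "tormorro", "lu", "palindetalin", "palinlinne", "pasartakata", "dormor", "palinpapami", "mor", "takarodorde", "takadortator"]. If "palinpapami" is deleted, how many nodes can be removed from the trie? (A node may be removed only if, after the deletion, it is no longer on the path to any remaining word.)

After clearing the end-marker at "palinpapami", prune upward until reaching a node still needed by another word.
The suffix "pami" (4 nodes) is used only by "palinpapami"; the node for "palinpa" still has the child "v", so pruning stops there.
Nodes removed: 4

4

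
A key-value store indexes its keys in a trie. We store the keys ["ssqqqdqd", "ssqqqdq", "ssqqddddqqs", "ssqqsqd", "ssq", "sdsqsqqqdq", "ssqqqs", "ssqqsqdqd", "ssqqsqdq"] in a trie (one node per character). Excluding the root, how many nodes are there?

30

Trie structure (* marks end of a word):
(root)
└─ s
   ├─ d
   │  └─ s
   │     └─ q
   │        └─ s
   │           └─ q
   │              └─ q
   │                 └─ q
   │                    └─ d
   │                       └─ q *
   └─ s
      └─ q *
         └─ q
            ├─ d
            │  └─ d
            │     └─ d
            │        └─ d
            │           └─ q
            │              └─ q
            │                 └─ s *
            ├─ q
            │  ├─ d
            │  │  └─ q *
            │  │     └─ d *
            │  └─ s *
            └─ s
               └─ q
                  └─ d *
                     └─ q *
                        └─ d *
Counting every labelled node above: 30.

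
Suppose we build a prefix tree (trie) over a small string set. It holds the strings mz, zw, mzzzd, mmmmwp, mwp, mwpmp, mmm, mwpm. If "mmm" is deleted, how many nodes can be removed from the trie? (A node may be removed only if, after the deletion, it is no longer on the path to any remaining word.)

A node on "mmm"'s path can go only if nothing else ends at it or branches off below it.
Every node on "mmm" is still needed (e.g. by "mmmmwp"), so nothing is freed.
Nodes removed: 0

0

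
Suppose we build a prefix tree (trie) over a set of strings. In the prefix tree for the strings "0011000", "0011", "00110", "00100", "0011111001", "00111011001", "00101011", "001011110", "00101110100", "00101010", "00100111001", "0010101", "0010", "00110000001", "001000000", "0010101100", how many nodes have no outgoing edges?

Leaves are exactly the stored words that no other stored word extends.
Those words: "001000000", "00100111001", "00101010", "0010101100", "00101110100", "001011110", "00110000001", "00111011001", "0011111001"
Leaf count: 9

9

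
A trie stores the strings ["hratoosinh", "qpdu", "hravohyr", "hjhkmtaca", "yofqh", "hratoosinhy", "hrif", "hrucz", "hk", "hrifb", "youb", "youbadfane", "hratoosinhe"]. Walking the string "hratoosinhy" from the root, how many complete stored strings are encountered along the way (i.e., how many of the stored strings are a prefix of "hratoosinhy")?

2

Check each prefix of "hratoosinhy" against the stored set — each match is an end-marker on the path.
Prefixes of the query that are stored words: "hratoosinh", "hratoosinhy"
Count: 2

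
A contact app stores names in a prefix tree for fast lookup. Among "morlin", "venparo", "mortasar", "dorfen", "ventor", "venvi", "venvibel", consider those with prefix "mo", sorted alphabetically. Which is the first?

morlin

Filter for "mo…" and sort: "morlin", "mortasar"
The 1st is morlin.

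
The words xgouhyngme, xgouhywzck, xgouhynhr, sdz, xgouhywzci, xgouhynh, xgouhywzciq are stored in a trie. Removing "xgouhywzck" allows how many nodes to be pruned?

A node on "xgouhywzck"'s path can go only if nothing else ends at it or branches off below it.
The suffix "k" (1 node) is used only by "xgouhywzck"; the node for "xgouhywzc" still has the child "i", so pruning stops there.
Nodes removed: 1

1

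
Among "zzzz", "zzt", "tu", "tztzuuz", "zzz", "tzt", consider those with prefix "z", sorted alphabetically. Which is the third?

zzzz

Words with prefix "z", in lexicographic order: "zzt", "zzz", "zzzz"
Position 3: zzzz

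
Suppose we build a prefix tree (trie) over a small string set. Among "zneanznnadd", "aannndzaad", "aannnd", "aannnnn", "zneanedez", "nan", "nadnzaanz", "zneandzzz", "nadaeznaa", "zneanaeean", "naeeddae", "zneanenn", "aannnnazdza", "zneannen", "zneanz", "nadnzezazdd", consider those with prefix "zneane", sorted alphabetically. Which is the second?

zneanenn

Words with prefix "zneane", in lexicographic order: "zneanedez", "zneanenn"
Position 2: zneanenn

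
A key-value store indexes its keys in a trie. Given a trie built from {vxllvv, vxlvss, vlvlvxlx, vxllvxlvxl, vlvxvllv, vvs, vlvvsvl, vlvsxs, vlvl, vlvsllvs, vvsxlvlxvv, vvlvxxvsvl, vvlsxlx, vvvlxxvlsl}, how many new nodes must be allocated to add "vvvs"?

1

"vvv" is already a path in the trie; the remaining "s" must be added.
New nodes needed: |"vvvs"| − 3 = 4 − 3 = 1.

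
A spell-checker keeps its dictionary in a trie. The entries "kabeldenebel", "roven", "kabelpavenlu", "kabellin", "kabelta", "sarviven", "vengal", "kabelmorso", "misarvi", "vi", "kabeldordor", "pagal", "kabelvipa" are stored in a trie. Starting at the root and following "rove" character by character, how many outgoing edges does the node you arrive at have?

Walk "rove" from the root, arriving at one node.
Distinct next characters after "rove": n.
That node has 1 child edge.

1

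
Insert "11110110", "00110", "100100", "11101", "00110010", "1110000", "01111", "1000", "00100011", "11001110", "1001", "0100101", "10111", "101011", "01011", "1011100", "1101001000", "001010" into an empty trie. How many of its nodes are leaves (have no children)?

Leaves are exactly the stored words that no other stored word extends.
Those words: "00100011", "001010", "00110010", "0100101", "01011", "01111", "1000", "100100", "101011", "1011100", "11001110", "1101001000", "1110000", "11101", "11110110"
Leaf count: 15

15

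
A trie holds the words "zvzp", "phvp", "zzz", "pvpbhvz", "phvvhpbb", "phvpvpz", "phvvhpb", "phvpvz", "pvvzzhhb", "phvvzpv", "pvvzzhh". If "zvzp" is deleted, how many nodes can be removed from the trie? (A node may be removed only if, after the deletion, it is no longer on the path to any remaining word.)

3

A node on "zvzp"'s path can go only if nothing else ends at it or branches off below it.
The suffix "vzp" (3 nodes) is used only by "zvzp"; the node for "z" still has the child "z", so pruning stops there.
Nodes removed: 3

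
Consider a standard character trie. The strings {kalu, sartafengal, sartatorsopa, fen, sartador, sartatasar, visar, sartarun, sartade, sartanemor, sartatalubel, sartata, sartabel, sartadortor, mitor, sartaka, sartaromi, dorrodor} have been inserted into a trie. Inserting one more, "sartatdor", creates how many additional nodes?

3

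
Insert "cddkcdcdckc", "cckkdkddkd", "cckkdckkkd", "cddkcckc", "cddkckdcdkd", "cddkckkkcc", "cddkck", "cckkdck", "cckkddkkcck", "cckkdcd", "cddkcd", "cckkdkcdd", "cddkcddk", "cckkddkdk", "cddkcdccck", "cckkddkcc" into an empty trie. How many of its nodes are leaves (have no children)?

A leaf is a node with no children — equivalently, the end of a word that is not a proper prefix of any other stored word.
Those words: "cckkdcd", "cckkdckkkd", "cckkddkcc", "cckkddkdk", "cckkddkkcck", "cckkdkcdd", "cckkdkddkd", "cddkcckc", "cddkcdccck", "cddkcdcdckc", "cddkcddk", "cddkckdcdkd", "cddkckkkcc"
Leaf count: 13

13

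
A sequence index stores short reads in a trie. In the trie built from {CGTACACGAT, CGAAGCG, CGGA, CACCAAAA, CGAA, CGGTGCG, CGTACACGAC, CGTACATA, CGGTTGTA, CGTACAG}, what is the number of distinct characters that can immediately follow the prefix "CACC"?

Follow the path "CACC" to its node, then look at its outgoing edges.
Distinct next characters after "CACC": A.
That node has 1 child edge.

1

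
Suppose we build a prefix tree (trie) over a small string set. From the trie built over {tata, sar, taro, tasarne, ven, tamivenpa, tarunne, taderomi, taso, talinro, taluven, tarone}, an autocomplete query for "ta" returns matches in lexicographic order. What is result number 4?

tamivenpa

Filter for "ta…" and sort: "taderomi", "talinro", "taluven", "tamivenpa", "taro", "tarone", "tarunne", "tasarne", "taso", "tata"
Position 4: tamivenpa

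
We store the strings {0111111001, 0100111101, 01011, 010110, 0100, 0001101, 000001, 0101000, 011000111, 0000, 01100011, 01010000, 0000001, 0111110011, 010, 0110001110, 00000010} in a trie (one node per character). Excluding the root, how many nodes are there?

48

For each word, the new-node count is its length minus the longest prefix already in the trie:
  "0111111001" → 10 new (0, 1, 1, 1, 1, 1, 1, 0, 0, 1)
  "0100111101" → prefix "01" already present; 8 new (0, 0, 1, 1, 1, 1, 0, 1)
  "01011" → prefix "010" already present; 2 new (1, 1)
  "010110" → prefix "01011" already present; 1 new (0)
  "0100" → prefix "0100" already present; 0 new (none)
  "0001101" → prefix "0" already present; 6 new (0, 0, 1, 1, 0, 1)
  "000001" → prefix "000" already present; 3 new (0, 0, 1)
  "0101000" → prefix "0101" already present; 3 new (0, 0, 0)
  "011000111" → prefix "011" already present; 6 new (0, 0, 0, 1, 1, 1)
  "0000" → prefix "0000" already present; 0 new (none)
  "01100011" → prefix "01100011" already present; 0 new (none)
  "01010000" → prefix "0101000" already present; 1 new (0)
  "0000001" → prefix "00000" already present; 2 new (0, 1)
  "0111110011" → prefix "011111" already present; 4 new (0, 0, 1, 1)
  "010" → prefix "010" already present; 0 new (none)
  "0110001110" → prefix "011000111" already present; 1 new (0)
  "00000010" → prefix "0000001" already present; 1 new (0)
Total nodes = 10 + 8 + 2 + 1 + 0 + 6 + 3 + 3 + 6 + 0 + 0 + 1 + 2 + 4 + 0 + 1 + 1 = 48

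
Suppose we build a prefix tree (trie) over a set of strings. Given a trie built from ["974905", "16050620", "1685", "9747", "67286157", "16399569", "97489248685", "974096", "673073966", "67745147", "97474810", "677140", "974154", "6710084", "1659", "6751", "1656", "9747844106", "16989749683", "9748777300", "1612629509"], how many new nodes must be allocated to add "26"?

Nothing in the trie begins with "2"; the whole of "26" is new.
2 − 0 = 2 new nodes.

2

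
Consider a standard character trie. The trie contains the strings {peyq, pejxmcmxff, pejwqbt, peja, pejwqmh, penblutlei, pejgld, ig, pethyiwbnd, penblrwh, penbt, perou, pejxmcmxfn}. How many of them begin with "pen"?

3

Filter for entries beginning with "pen":
Matches: "penblrwh", "penblutlei", "penbt"
Count: 3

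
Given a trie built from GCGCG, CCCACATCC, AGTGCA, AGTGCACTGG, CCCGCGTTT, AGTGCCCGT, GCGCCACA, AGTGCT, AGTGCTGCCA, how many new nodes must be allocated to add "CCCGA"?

1

The longest prefix of "CCCGA" already in the trie is "CCCG" (length 4).
New nodes needed: |"CCCGA"| − 4 = 5 − 4 = 1.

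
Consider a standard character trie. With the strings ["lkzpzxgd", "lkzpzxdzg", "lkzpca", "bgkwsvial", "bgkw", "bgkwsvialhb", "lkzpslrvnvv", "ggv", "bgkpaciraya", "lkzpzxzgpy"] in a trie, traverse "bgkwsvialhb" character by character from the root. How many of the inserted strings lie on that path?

Check each prefix of "bgkwsvialhb" against the stored set — each match is an end-marker on the path.
Prefixes of the query that are stored words: "bgkw", "bgkwsvial", "bgkwsvialhb"
Count: 3

3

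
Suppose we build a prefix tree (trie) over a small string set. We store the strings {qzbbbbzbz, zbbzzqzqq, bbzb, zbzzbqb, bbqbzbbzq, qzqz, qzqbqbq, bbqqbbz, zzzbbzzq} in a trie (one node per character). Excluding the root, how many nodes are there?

For each word, the new-node count is its length minus the longest prefix already in the trie:
  "qzbbbbzbz" → 9 new (q, z, b, b, b, b, z, b, z)
  "zbbzzqzqq" → 9 new (z, b, b, z, z, q, z, q, q)
  "bbzb" → 4 new (b, b, z, b)
  "zbzzbqb" → prefix "zb" already present; 5 new (z, z, b, q, b)
  "bbqbzbbzq" → prefix "bb" already present; 7 new (q, b, z, b, b, z, q)
  "qzqz" → prefix "qz" already present; 2 new (q, z)
  "qzqbqbq" → prefix "qzq" already present; 4 new (b, q, b, q)
  "bbqqbbz" → prefix "bbq" already present; 4 new (q, b, b, z)
  "zzzbbzzq" → prefix "z" already present; 7 new (z, z, b, b, z, z, q)
Total nodes = 9 + 9 + 4 + 5 + 7 + 2 + 4 + 4 + 7 = 51

51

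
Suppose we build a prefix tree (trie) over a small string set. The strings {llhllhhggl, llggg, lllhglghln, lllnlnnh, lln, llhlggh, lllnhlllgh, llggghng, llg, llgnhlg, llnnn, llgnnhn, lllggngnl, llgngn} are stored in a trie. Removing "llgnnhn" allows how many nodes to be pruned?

3

After clearing the end-marker at "llgnnhn", prune upward until reaching a node still needed by another word.
The suffix "nhn" (3 nodes) is used only by "llgnnhn"; the node for "llgn" still has the child "h", so pruning stops there.
Nodes removed: 3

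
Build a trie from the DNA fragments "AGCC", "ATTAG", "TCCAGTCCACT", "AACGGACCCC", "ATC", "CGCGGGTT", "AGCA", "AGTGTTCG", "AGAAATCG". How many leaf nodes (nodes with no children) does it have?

9

A leaf is a node with no children — equivalently, the end of a word that is not a proper prefix of any other stored word.
Those words: "AACGGACCCC", "AGAAATCG", "AGCA", "AGCC", "AGTGTTCG", "ATC", "ATTAG", "CGCGGGTT", "TCCAGTCCACT"
Leaf count: 9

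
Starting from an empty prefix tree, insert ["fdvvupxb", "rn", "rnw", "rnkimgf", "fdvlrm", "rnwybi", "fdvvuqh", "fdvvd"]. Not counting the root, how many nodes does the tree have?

25

Count nodes per top-level branch (shared prefixes stored once):
  'f'-branch (fdvlrm, fdvvd, fdvvupxb, fdvvuqh): 14 nodes
  'r'-branch (rn, rnkimgf, rnw, rnwybi): 11 nodes
Sum: 25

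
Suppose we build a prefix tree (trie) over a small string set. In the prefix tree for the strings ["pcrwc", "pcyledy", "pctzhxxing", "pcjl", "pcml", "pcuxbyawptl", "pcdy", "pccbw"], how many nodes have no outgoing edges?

8

A leaf is a node with no children — equivalently, the end of a word that is not a proper prefix of any other stored word.
Those words: "pccbw", "pcdy", "pcjl", "pcml", "pcrwc", "pctzhxxing", "pcuxbyawptl", "pcyledy"
Leaf count: 8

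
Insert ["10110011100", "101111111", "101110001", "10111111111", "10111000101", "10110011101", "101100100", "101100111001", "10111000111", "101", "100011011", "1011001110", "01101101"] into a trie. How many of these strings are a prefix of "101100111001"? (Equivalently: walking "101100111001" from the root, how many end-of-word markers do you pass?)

4

Walk "101100111001" from the root; an end-of-word marker is hit whenever a stored word is a prefix of "101100111001".
Prefixes of the query that are stored words: "101", "1011001110", "10110011100", "101100111001"
Count: 4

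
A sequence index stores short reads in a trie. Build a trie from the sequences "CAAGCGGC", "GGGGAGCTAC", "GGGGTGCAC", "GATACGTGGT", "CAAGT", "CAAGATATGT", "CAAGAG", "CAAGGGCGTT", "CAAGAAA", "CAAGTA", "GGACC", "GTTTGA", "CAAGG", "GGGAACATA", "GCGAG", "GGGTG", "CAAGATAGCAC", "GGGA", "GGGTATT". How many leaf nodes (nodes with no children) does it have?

16

A leaf is a node with no children — equivalently, the end of a word that is not a proper prefix of any other stored word.
Those words: "CAAGAAA", "CAAGAG", "CAAGATAGCAC", "CAAGATATGT", "CAAGCGGC", "CAAGGGCGTT", "CAAGTA", "GATACGTGGT", "GCGAG", "GGACC", "GGGAACATA", "GGGGAGCTAC", "GGGGTGCAC", "GGGTATT", "GGGTG", "GTTTGA"
Leaf count: 16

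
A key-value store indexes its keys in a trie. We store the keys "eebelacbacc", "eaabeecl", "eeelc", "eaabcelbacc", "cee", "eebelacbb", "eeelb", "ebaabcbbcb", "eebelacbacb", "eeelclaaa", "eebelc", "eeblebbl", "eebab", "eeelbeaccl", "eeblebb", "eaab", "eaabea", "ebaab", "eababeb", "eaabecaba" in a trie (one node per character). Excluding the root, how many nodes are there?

70

For each word, the new-node count is its length minus the longest prefix already in the trie:
  "eebelacbacc" → 11 new (e, e, b, e, l, a, c, b, a, c, c)
  "eaabeecl" → prefix "e" already present; 7 new (a, a, b, e, e, c, l)
  "eeelc" → prefix "ee" already present; 3 new (e, l, c)
  "eaabcelbacc" → prefix "eaab" already present; 7 new (c, e, l, b, a, c, c)
  "cee" → 3 new (c, e, e)
  "eebelacbb" → prefix "eebelacb" already present; 1 new (b)
  "eeelb" → prefix "eeel" already present; 1 new (b)
  "ebaabcbbcb" → prefix "e" already present; 9 new (b, a, a, b, c, b, b, c, b)
  "eebelacbacb" → prefix "eebelacbac" already present; 1 new (b)
  "eeelclaaa" → prefix "eeelc" already present; 4 new (l, a, a, a)
  "eebelc" → prefix "eebel" already present; 1 new (c)
  "eeblebbl" → prefix "eeb" already present; 5 new (l, e, b, b, l)
  "eebab" → prefix "eeb" already present; 2 new (a, b)
  "eeelbeaccl" → prefix "eeelb" already present; 5 new (e, a, c, c, l)
  "eeblebb" → prefix "eeblebb" already present; 0 new (none)
  "eaab" → prefix "eaab" already present; 0 new (none)
  "eaabea" → prefix "eaabe" already present; 1 new (a)
  "ebaab" → prefix "ebaab" already present; 0 new (none)
  "eababeb" → prefix "ea" already present; 5 new (b, a, b, e, b)
  "eaabecaba" → prefix "eaabe" already present; 4 new (c, a, b, a)
Total nodes = 11 + 7 + 3 + 7 + 3 + 1 + 1 + 9 + 1 + 4 + 1 + 5 + 2 + 5 + 0 + 0 + 1 + 0 + 5 + 4 = 70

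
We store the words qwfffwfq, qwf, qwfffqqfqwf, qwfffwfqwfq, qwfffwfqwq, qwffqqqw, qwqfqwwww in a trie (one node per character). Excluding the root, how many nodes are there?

Count nodes per top-level branch (shared prefixes stored once):
  'q'-branch (qwf, qwfffqqfqwf, qwfffwfq, qwfffwfqwfq, qwfffwfqwq, qwffqqqw, qwqfqwwww): 29 nodes
Sum: 29

29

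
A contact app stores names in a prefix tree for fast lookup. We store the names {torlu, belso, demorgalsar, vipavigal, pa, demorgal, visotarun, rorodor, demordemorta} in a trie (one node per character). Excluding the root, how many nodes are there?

Insert word by word; a character creates a node only if that edge doesn't already exist:
  "torlu" → 5 new (t, o, r, l, u)
  "belso" → 5 new (b, e, l, s, o)
  "demorgalsar" → 11 new (d, e, m, o, r, g, a, l, s, a, r)
  "vipavigal" → 9 new (v, i, p, a, v, i, g, a, l)
  "pa" → 2 new (p, a)
  "demorgal" → prefix "demorgal" already present; 0 new (none)
  "visotarun" → prefix "vi" already present; 7 new (s, o, t, a, r, u, n)
  "rorodor" → 7 new (r, o, r, o, d, o, r)
  "demordemorta" → prefix "demor" already present; 7 new (d, e, m, o, r, t, a)
Total nodes = 5 + 5 + 11 + 9 + 2 + 0 + 7 + 7 + 7 = 53

53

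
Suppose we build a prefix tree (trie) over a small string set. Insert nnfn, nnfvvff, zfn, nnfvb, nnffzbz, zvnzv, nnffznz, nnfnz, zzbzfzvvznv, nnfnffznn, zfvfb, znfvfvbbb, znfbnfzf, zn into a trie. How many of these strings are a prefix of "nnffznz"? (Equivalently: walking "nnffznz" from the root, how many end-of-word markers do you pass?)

1

Check each prefix of "nnffznz" against the stored set — each match is an end-marker on the path.
Prefixes of the query that are stored words: "nnffznz"
Count: 1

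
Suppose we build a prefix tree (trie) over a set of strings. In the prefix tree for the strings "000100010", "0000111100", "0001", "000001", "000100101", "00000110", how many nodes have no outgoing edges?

A leaf is a node with no children — equivalently, the end of a word that is not a proper prefix of any other stored word.
Those words: "00000110", "0000111100", "000100010", "000100101"
Leaf count: 4

4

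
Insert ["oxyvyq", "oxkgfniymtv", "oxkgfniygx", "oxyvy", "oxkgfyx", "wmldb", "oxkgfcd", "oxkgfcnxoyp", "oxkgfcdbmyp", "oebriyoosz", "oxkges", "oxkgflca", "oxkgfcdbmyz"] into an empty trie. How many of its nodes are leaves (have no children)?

11

Leaves are exactly the stored words that no other stored word extends.
Those words: "oebriyoosz", "oxkges", "oxkgfcdbmyp", "oxkgfcdbmyz", "oxkgfcnxoyp", "oxkgflca", "oxkgfniygx", "oxkgfniymtv", "oxkgfyx", "oxyvyq", "wmldb"
Leaf count: 11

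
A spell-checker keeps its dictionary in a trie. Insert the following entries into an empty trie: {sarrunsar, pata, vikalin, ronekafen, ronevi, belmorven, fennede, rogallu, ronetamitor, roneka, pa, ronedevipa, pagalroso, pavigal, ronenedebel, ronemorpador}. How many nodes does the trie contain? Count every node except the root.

92

Count nodes per top-level branch (shared prefixes stored once):
  'b'-branch (belmorven): 9 nodes
  'f'-branch (fennede): 7 nodes
  'p'-branch (pa, pagalroso, pata, pavigal): 16 nodes
  'r'-branch (rogallu, ronedevipa, roneka, ronekafen, ronemorpador, ronenedebel, ronetamitor, ronevi): 44 nodes
  's'-branch (sarrunsar): 9 nodes
  'v'-branch (vikalin): 7 nodes
Sum: 92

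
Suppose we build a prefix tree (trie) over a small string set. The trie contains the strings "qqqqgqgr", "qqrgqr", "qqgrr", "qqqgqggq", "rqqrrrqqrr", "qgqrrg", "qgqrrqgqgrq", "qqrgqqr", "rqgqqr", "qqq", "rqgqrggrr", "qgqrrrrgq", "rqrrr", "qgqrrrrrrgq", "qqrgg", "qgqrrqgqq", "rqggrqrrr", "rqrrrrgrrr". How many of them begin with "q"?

Traverse to the node for "q", then collect every word in that subtree.
Words under "q": qgqrrg, qgqrrqgqgrq, qgqrrqgqq, qgqrrrrgq, qgqrrrrrrgq, qqgrr, qqq, qqqgqggq, qqqqgqgr, qqrgg, qqrgqqr, qqrgqr
Count: 12

12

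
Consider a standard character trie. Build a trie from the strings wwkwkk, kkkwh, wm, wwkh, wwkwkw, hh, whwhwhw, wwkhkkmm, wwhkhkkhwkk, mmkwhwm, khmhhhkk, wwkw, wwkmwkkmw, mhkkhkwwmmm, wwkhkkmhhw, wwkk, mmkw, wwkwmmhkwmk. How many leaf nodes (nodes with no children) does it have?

15

A leaf is a node with no children — equivalently, the end of a word that is not a proper prefix of any other stored word.
Those words: "hh", "khmhhhkk", "kkkwh", "mhkkhkwwmmm", "mmkwhwm", "whwhwhw", "wm", "wwhkhkkhwkk", "wwkhkkmhhw", "wwkhkkmm", "wwkk", "wwkmwkkmw", "wwkwkk", "wwkwkw", "wwkwmmhkwmk"
Leaf count: 15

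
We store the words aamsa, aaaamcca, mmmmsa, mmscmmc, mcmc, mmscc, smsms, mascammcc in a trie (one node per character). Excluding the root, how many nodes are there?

39

Trace insertions, counting only characters that open a new branch:
  "aamsa" → 5 new (a, a, m, s, a)
  "aaaamcca" → prefix "aa" already present; 6 new (a, a, m, c, c, a)
  "mmmmsa" → 6 new (m, m, m, m, s, a)
  "mmscmmc" → prefix "mm" already present; 5 new (s, c, m, m, c)
  "mcmc" → prefix "m" already present; 3 new (c, m, c)
  "mmscc" → prefix "mmsc" already present; 1 new (c)
  "smsms" → 5 new (s, m, s, m, s)
  "mascammcc" → prefix "m" already present; 8 new (a, s, c, a, m, m, c, c)
Total nodes = 5 + 6 + 6 + 5 + 3 + 1 + 5 + 8 = 39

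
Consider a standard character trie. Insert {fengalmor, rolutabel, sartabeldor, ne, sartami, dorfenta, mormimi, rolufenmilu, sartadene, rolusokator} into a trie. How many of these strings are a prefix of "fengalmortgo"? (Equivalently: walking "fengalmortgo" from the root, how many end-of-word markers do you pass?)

1

Walk "fengalmortgo" from the root; an end-of-word marker is hit whenever a stored word is a prefix of "fengalmortgo".
Prefixes of the query that are stored words: "fengalmor"
Count: 1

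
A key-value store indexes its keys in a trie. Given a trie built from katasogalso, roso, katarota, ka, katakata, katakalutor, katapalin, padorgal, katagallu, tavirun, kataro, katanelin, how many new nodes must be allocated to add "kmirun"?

5

Walking "kmirun" from the root, the first 1 characters ("k") follow existing edges; "m" is the first miss.
New nodes needed: |"kmirun"| − 1 = 6 − 1 = 5.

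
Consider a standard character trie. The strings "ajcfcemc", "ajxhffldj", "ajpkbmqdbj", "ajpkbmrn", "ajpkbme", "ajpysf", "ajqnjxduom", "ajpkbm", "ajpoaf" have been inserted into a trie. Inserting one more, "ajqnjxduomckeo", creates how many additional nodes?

Walking "ajqnjxduomckeo" from the root, the first 10 characters ("ajqnjxduom") follow existing edges; "c" is the first miss.
So 14 − 10 = 4 new nodes.

4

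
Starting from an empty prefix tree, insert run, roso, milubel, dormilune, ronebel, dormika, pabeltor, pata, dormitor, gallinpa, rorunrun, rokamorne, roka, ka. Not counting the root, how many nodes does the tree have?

Trace insertions, counting only characters that open a new branch:
  "run" → 3 new (r, u, n)
  "roso" → prefix "r" already present; 3 new (o, s, o)
  "milubel" → 7 new (m, i, l, u, b, e, l)
  "dormilune" → 9 new (d, o, r, m, i, l, u, n, e)
  "ronebel" → prefix "ro" already present; 5 new (n, e, b, e, l)
  "dormika" → prefix "dormi" already present; 2 new (k, a)
  "pabeltor" → 8 new (p, a, b, e, l, t, o, r)
  "pata" → prefix "pa" already present; 2 new (t, a)
  "dormitor" → prefix "dormi" already present; 3 new (t, o, r)
  "gallinpa" → 8 new (g, a, l, l, i, n, p, a)
  "rorunrun" → prefix "ro" already present; 6 new (r, u, n, r, u, n)
  "rokamorne" → prefix "ro" already present; 7 new (k, a, m, o, r, n, e)
  "roka" → prefix "roka" already present; 0 new (none)
  "ka" → 2 new (k, a)
Total nodes = 3 + 3 + 7 + 9 + 5 + 2 + 8 + 2 + 3 + 8 + 6 + 7 + 0 + 2 = 65

65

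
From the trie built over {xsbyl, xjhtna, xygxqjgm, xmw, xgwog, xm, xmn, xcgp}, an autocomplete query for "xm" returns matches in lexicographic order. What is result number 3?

Words with prefix "xm", in lexicographic order: "xm", "xmn", "xmw"
The 3rd is xmw.

xmw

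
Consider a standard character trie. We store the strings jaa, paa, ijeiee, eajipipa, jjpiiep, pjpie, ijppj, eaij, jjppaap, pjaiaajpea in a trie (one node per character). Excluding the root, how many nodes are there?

Insert word by word; a character creates a node only if that edge doesn't already exist:
  "jaa" → 3 new (j, a, a)
  "paa" → 3 new (p, a, a)
  "ijeiee" → 6 new (i, j, e, i, e, e)
  "eajipipa" → 8 new (e, a, j, i, p, i, p, a)
  "jjpiiep" → prefix "j" already present; 6 new (j, p, i, i, e, p)
  "pjpie" → prefix "p" already present; 4 new (j, p, i, e)
  "ijppj" → prefix "ij" already present; 3 new (p, p, j)
  "eaij" → prefix "ea" already present; 2 new (i, j)
  "jjppaap" → prefix "jjp" already present; 4 new (p, a, a, p)
  "pjaiaajpea" → prefix "pj" already present; 8 new (a, i, a, a, j, p, e, a)
Total nodes = 3 + 3 + 6 + 8 + 6 + 4 + 3 + 2 + 4 + 8 = 47

47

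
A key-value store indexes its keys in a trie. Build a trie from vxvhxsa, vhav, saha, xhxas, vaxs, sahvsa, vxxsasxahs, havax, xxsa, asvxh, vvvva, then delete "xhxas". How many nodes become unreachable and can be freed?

After clearing the end-marker at "xhxas", prune upward until reaching a node still needed by another word.
The suffix "hxas" (4 nodes) is used only by "xhxas"; the node for "x" still has the child "x", so pruning stops there.
Nodes removed: 4

4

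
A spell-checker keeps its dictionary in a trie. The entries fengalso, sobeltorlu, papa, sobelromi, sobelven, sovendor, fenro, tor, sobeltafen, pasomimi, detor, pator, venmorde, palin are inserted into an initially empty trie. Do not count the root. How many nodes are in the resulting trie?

Insert word by word; a character creates a node only if that edge doesn't already exist:
  "fengalso" → 8 new (f, e, n, g, a, l, s, o)
  "sobeltorlu" → 10 new (s, o, b, e, l, t, o, r, l, u)
  "papa" → 4 new (p, a, p, a)
  "sobelromi" → prefix "sobel" already present; 4 new (r, o, m, i)
  "sobelven" → prefix "sobel" already present; 3 new (v, e, n)
  "sovendor" → prefix "so" already present; 6 new (v, e, n, d, o, r)
  "fenro" → prefix "fen" already present; 2 new (r, o)
  "tor" → 3 new (t, o, r)
  "sobeltafen" → prefix "sobelt" already present; 4 new (a, f, e, n)
  "pasomimi" → prefix "pa" already present; 6 new (s, o, m, i, m, i)
  "detor" → 5 new (d, e, t, o, r)
  "pator" → prefix "pa" already present; 3 new (t, o, r)
  "venmorde" → 8 new (v, e, n, m, o, r, d, e)
  "palin" → prefix "pa" already present; 3 new (l, i, n)
Total nodes = 8 + 10 + 4 + 4 + 3 + 6 + 2 + 3 + 4 + 6 + 5 + 3 + 8 + 3 = 69

69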